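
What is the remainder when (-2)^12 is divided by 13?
Using Fermat: (-2)^{12} ≡ 1 (mod 13). 12 ≡ 0 (mod 12). So (-2)^{12} ≡ (-2)^{0} ≡ 1 (mod 13)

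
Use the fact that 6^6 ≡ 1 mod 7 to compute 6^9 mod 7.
By Fermat: 6^{6} ≡ 1 mod 7. So 6^{9} = 6^{6} · 6^{3} ≡ 6^{3} ≡ 6 mod 7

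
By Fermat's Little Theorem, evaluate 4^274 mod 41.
By Fermat: 4^{40} ≡ 1 (mod 41). 274 ≡ 34 (mod 40). So 4^{274} ≡ 4^{34} ≡ 10 (mod 41)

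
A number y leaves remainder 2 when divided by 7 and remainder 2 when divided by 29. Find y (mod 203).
M = 7 × 29 = 203. M₁ = 29, y₁ ≡ 1 (mod 7). M₂ = 7, y₂ ≡ 25 (mod 29). y = 2×29×1 + 2×7×25 ≡ 2 (mod 203)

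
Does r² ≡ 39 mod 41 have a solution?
By Euler's criterion: 39^{20} ≡ 1 mod 41. Since this equals 1, 39 is a QR.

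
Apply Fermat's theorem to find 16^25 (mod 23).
By Fermat: 16^{22} ≡ 1 (mod 23). So 16^{25} = 16^{22} · 16^{3} ≡ 16^{3} ≡ 2 (mod 23)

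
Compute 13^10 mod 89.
By repeated squaring (mod 89): 13^{1}≡13, 13^{2}≡80, 13^{4}≡81, 13^{8}≡64. Then 13^{10} = 13^{8+2} ≡ 64 × 80 ≡ 47 (mod 89)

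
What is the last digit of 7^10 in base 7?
By repeated squaring mod 7: 7^{1}≡0, 7^{2}≡0, 7^{4}≡0, 7^{8}≡0. Then 7^{10} = 7^{8+2} ≡ 0 × 0 ≡ 0 mod 7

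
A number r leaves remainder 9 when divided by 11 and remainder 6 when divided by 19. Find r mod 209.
M = 11 × 19 = 209. M₁ = 19, y₁ ≡ 7 mod 11. M₂ = 11, y₂ ≡ 7 mod 19. r = 9×19×7 + 6×11×7 ≡ 196 mod 209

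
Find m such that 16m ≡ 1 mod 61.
Since 61 is prime, by Fermat 16^(-1) ≡ 16^{59} ≡ 42 mod 61. Verify: 16 × 42 = 672 ≡ 1 mod 61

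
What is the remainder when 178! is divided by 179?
By Wilson's theorem, (178)! ≡ -1 ≡ 178 (mod 179)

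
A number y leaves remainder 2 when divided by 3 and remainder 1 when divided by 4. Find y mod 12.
M = 3 × 4 = 12. M₁ = 4, y₁ ≡ 1 mod 3. M₂ = 3, y₂ ≡ 3 mod 4. y = 2×4×1 + 1×3×3 ≡ 5 mod 12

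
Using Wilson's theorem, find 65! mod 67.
(66)! = (65)! × (66) ≡ -1 (mod 67). So (65)! ≡ -1 × (66)^(-1) ≡ (-1)×(-1) = 1 (mod 67)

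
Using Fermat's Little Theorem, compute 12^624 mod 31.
By Fermat: 12^{30} ≡ 1 (mod 31). 624 ≡ 24 (mod 30). So 12^{624} ≡ 12^{24} ≡ 16 (mod 31)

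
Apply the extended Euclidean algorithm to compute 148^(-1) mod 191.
Extended GCD: 148(-40) + 191(31) = 1. So 148^(-1) ≡ -40 ≡ 151 (mod 191). Verify: 148 × 151 = 22348 ≡ 1 (mod 191)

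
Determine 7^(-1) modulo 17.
Since 17 is prime, by Fermat 7^(-1) ≡ 7^{15} ≡ 5 mod 17. Verify: 7 × 5 = 35 ≡ 1 mod 17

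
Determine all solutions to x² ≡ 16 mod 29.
The square roots of 16 mod 29 are 25 and 4. Verify: 25² = 625 ≡ 16 mod 29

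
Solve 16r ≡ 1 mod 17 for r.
Since 17 is prime, by Fermat 16^(-1) ≡ 16^{15} ≡ 16 mod 17. Verify: 16 × 16 = 256 ≡ 1 mod 17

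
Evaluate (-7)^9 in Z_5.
Using Fermat: (-7)^{4} ≡ 1 mod 5. 9 ≡ 1 mod 4. So (-7)^{9} ≡ (-7)^{1} ≡ 3 mod 5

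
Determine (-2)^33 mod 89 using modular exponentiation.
By repeated squaring mod 89: (-2)^{1}≡87, (-2)^{2}≡4, (-2)^{4}≡16, (-2)^{8}≡78, (-2)^{16}≡32, (-2)^{32}≡45. Then (-2)^{33} = (-2)^{32+1} ≡ 45 × 87 ≡ 88 mod 89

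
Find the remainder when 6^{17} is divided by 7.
By Fermat: 6^{6} ≡ 1 mod 7. 17 = 2×6 + 5. So 6^{17} ≡ 6^{5} ≡ 6 mod 7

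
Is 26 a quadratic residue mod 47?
By Euler's criterion: 26^{23} ≡ 46 (mod 47). Since this equals -1 (≡ 46), 26 is not a QR.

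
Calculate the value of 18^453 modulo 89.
Using Fermat: 18^{88} ≡ 1 mod 89. 453 ≡ 13 mod 88. So 18^{453} ≡ 18^{13} ≡ 69 mod 89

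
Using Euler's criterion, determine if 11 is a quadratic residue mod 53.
By Euler's criterion: 11^{26} ≡ 1 (mod 53). Since this equals 1, 11 is a QR.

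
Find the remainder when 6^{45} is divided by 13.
By Fermat: 6^{12} ≡ 1 mod 13. 45 = 3×12 + 9. So 6^{45} ≡ 6^{9} ≡ 5 mod 13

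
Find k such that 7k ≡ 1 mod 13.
Since 13 is prime, by Fermat 7^(-1) ≡ 7^{11} ≡ 2 mod 13. Verify: 7 × 2 = 14 ≡ 1 mod 13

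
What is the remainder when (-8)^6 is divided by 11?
By repeated squaring mod 11: (-8)^{1}≡3, (-8)^{2}≡9, (-8)^{4}≡4. Then (-8)^{6} = (-8)^{4+2} ≡ 4 × 9 ≡ 3 mod 11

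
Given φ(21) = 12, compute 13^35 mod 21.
By Euler: 13^{12} ≡ 1 mod 21 since gcd(13, 21) = 1. 35 = 2×12 + 11. So 13^{35} ≡ 13^{11} ≡ 13 mod 21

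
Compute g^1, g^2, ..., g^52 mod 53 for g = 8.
8^1, 8^2, ..., 8^{52} mod 53: [8, 11, 35, 15, 14, 6, 48, 13, 51, 37, 31, 36, 23, 25, 41, 10, 27, 4, 32, 44, 34, 7, 3, 24, 33, 52, 45, 42, 18, 38, 39, 47, 5, 40, 2, 16, 22, 17, 30, 28, 12, 43, 26, 49, 21, 9, 19, 46, 50, 29, 20, 1]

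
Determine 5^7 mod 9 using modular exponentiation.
By repeated squaring (mod 9): 5^{1}≡5, 5^{2}≡7, 5^{4}≡4. Then 5^{7} = 5^{4+2+1} ≡ 4 × 7 × 5 ≡ 5 (mod 9)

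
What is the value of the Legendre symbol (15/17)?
(15/17) = 15^{8} mod 17 = 1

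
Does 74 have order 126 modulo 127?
74^{63} ≡ 1 mod 127 and 63 < 126, so ord_127(74) = 63 ≠ 126 and 74 is not a primitive root.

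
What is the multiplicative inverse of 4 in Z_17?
Since 17 is prime, by Fermat 4^(-1) ≡ 4^{15} ≡ 13 (mod 17). Verify: 4 × 13 = 52 ≡ 1 (mod 17)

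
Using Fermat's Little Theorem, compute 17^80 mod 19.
By Fermat: 17^{18} ≡ 1 (mod 19). 80 = 4×18 + 8. So 17^{80} ≡ 17^{8} ≡ 9 (mod 19)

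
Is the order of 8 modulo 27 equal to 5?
Powers of 8 mod 27: 8^1≡8, 8^2≡10, 8^3≡26, 8^4≡19, 8^5≡17, 8^6≡1. 8^5≡17≢1, so ord ≠ 5. No, the actual order is 6.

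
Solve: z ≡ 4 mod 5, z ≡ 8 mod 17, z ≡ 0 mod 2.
M = 5 × 17 × 2 = 170. M₁ = 34, y₁ ≡ 4 mod 5. M₂ = 10, y₂ ≡ 12 mod 17. M₃ = 85, y₃ ≡ 1 mod 2. z = 4×34×4 + 8×10×12 + 0×85×1 ≡ 144 mod 170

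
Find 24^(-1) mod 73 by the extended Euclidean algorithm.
Extended GCD: 24(-3) + 73(1) = 1. So 24^(-1) ≡ -3 ≡ 70 mod 73. Verify: 24 × 70 = 1680 ≡ 1 mod 73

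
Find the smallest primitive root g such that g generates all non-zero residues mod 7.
g = 3. For each prime q|6: 3^{3}≡6, 3^{2}≡2, none ≡ 1, so ord_7(3) = 6 and 3 is a primitive root.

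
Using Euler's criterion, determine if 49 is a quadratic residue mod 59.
By Euler's criterion: 49^{29} ≡ 1 mod 59. Since this equals 1, 49 is a QR.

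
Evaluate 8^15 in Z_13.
Using Fermat: 8^{12} ≡ 1 mod 13. 15 ≡ 3 mod 12. So 8^{15} ≡ 8^{3} ≡ 5 mod 13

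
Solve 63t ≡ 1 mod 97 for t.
Since 97 is prime, by Fermat 63^(-1) ≡ 63^{95} ≡ 77 mod 97. Verify: 63 × 77 = 4851 ≡ 1 mod 97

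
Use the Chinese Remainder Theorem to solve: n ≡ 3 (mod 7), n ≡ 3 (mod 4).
M = 7 × 4 = 28. M₁ = 4, y₁ ≡ 2 (mod 7). M₂ = 7, y₂ ≡ 3 (mod 4). n = 3×4×2 + 3×7×3 ≡ 3 (mod 28)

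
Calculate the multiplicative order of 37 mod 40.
Powers of 37 mod 40: 37^1≡37, 37^2≡9, 37^3≡13, 37^4≡1. So the order of 37 is 4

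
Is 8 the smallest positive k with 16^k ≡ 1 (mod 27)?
Powers of 16 mod 27: 16^1≡16, 16^2≡13, 16^3≡19, 16^4≡7, 16^5≡4, 16^6≡10, 16^7≡25, 16^8≡22, 16^9≡1. 16^8≡22≢1, so ord ≠ 8. No, the actual order is 9.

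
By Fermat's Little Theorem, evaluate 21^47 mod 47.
By Fermat: 21^{46} ≡ 1 mod 47. So 21^{47} = 21^{46} · 21^{1} ≡ 21^{1} ≡ 21 mod 47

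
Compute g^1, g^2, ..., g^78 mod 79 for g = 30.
30^1, 30^2, ..., 30^{78} mod 79: [30, 31, 61, 13, 74, 8, 3, 11, 14, 25, 39, 64, 24, 9, 33, 42, 75, 38, 34, 72, 27, 20, 47, 67, 35, 23, 58, 2, 60, 62, 43, 26, 69, 16, 6, 22, 28, 50, 78, 49, 48, 18, 66, 5, 71, 76, 68, 65, 54, 40, 15, 55, 70, 46, 37, 4, 41, 45, 7, 52, 59, 32, 12, 44, 56, 21, 77, 19, 17, 36, 53, 10, 63, 73, 57, 51, 29, 1]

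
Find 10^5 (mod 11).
By repeated squaring (mod 11): 10^{1}≡10, 10^{2}≡1, 10^{4}≡1. Then 10^{5} = 10^{4+1} ≡ 1 × 10 ≡ 10 (mod 11)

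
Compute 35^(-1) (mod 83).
Since 83 is prime, by Fermat 35^(-1) ≡ 35^{81} ≡ 19 (mod 83). Verify: 35 × 19 = 665 ≡ 1 (mod 83)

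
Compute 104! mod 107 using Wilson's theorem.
(106)! = (104)! × (105) × (106) ≡ -1 mod 107. So (104)! ≡ -1 × [(106)(105)]^(-1) ≡ 53 mod 107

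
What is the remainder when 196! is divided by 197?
By Wilson's theorem, (196)! ≡ -1 ≡ 196 mod 197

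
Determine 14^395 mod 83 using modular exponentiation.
Using Fermat: 14^{82} ≡ 1 mod 83. 395 ≡ 67 mod 82. So 14^{395} ≡ 14^{67} ≡ 20 mod 83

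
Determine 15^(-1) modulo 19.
Since 19 is prime, by Fermat 15^(-1) ≡ 15^{17} ≡ 14 mod 19. Verify: 15 × 14 = 210 ≡ 1 mod 19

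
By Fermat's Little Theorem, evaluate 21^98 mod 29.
By Fermat: 21^{28} ≡ 1 mod 29. 98 = 3×28 + 14. So 21^{98} ≡ 21^{14} ≡ 28 mod 29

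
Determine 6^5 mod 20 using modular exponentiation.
By repeated squaring (mod 20): 6^{1}≡6, 6^{2}≡16, 6^{4}≡16. Then 6^{5} = 6^{4+1} ≡ 16 × 6 ≡ 16 (mod 20)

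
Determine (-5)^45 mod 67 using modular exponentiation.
By repeated squaring mod 67: (-5)^{1}≡62, (-5)^{2}≡25, (-5)^{4}≡22, (-5)^{8}≡15, (-5)^{16}≡24, (-5)^{32}≡40. Then (-5)^{45} = (-5)^{32+8+4+1} ≡ 40 × 15 × 22 × 62 ≡ 62 mod 67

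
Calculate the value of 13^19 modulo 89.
By repeated squaring (mod 89): 13^{1}≡13, 13^{2}≡80, 13^{4}≡81, 13^{8}≡64, 13^{16}≡2. Then 13^{19} = 13^{16+2+1} ≡ 2 × 80 × 13 ≡ 33 (mod 89)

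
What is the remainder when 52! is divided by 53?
By Wilson's theorem, (52)! ≡ -1 ≡ 52 (mod 53)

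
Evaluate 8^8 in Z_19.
By repeated squaring mod 19: 8^{1}≡8, 8^{2}≡7, 8^{4}≡11, 8^{8}≡7. So 8^{8} ≡ 7 mod 19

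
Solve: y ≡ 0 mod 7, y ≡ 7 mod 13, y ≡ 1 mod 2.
M = 7 × 13 × 2 = 182. M₁ = 26, y₁ ≡ 3 mod 7. M₂ = 14, y₂ ≡ 1 mod 13. M₃ = 91, y₃ ≡ 1 mod 2. y = 0×26×3 + 7×14×1 + 1×91×1 ≡ 7 mod 182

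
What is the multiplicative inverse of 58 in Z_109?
Since 109 is prime, by Fermat 58^(-1) ≡ 58^{107} ≡ 47 mod 109. Verify: 58 × 47 = 2726 ≡ 1 mod 109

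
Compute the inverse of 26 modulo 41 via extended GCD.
Extended GCD: 26(-11) + 41(7) = 1. So 26^(-1) ≡ -11 ≡ 30 (mod 41). Verify: 26 × 30 = 780 ≡ 1 (mod 41)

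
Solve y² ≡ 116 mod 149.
The square roots of 116 mod 149 are 99 and 50. Verify: 99² = 9801 ≡ 116 mod 149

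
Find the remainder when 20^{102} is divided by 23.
By Fermat: 20^{22} ≡ 1 mod 23. 102 = 4×22 + 14. So 20^{102} ≡ 20^{14} ≡ 4 mod 23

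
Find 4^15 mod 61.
By repeated squaring mod 61: 4^{1}≡4, 4^{2}≡16, 4^{4}≡12, 4^{8}≡22. Then 4^{15} = 4^{8+4+2+1} ≡ 22 × 12 × 16 × 4 ≡ 60 mod 61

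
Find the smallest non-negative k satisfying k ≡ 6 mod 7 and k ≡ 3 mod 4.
M = 7 × 4 = 28. M₁ = 4, y₁ ≡ 2 mod 7. M₂ = 7, y₂ ≡ 3 mod 4. k = 6×4×2 + 3×7×3 ≡ 27 mod 28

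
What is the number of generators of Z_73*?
A prime p has φ(p-1) primitive roots; here φ(72) = 24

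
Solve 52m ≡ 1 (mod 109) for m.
Since 109 is prime, by Fermat 52^(-1) ≡ 52^{107} ≡ 65 (mod 109). Verify: 52 × 65 = 3380 ≡ 1 (mod 109)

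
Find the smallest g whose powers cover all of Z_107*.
g = 2. For each prime q|106: 2^{53}≡106, 2^{2}≡4, none ≡ 1, so ord_107(2) = 106 and 2 is a primitive root.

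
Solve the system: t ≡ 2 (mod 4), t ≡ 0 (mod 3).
M = 4 × 3 = 12. M₁ = 3, y₁ ≡ 3 (mod 4). M₂ = 4, y₂ ≡ 1 (mod 3). t = 2×3×3 + 0×4×1 ≡ 6 (mod 12)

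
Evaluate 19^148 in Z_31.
Using Fermat: 19^{30} ≡ 1 mod 31. 148 ≡ 28 mod 30. So 19^{148} ≡ 19^{28} ≡ 14 mod 31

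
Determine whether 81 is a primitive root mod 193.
81^{4} ≡ 1 (mod 193) and 4 < 192, so ord_193(81) = 4 ≠ 192 and 81 is not a primitive root.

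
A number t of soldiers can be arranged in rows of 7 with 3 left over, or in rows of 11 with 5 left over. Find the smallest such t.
M = 7 × 11 = 77. M₁ = 11, y₁ ≡ 2 (mod 7). M₂ = 7, y₂ ≡ 8 (mod 11). t = 3×11×2 + 5×7×8 ≡ 38 (mod 77)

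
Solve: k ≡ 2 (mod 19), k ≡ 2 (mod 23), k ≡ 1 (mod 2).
M = 19 × 23 × 2 = 874. M₁ = 46, y₁ ≡ 12 (mod 19). M₂ = 38, y₂ ≡ 20 (mod 23). M₃ = 437, y₃ ≡ 1 (mod 2). k = 2×46×12 + 2×38×20 + 1×437×1 ≡ 439 (mod 874)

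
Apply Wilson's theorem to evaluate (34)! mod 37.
(36)! = (34)! × (35) × (36) ≡ -1 (mod 37). So (34)! ≡ -1 × [(36)(35)]^(-1) ≡ 18 (mod 37)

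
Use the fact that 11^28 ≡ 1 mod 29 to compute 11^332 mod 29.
By Fermat: 11^{28} ≡ 1 mod 29. 332 ≡ 24 mod 28. So 11^{332} ≡ 11^{24} ≡ 7 mod 29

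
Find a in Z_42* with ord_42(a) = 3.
25 has order 3 mod 42 since 25^{3} ≡ 1 mod 42 and no smaller power works.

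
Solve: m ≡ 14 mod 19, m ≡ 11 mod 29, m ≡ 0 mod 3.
M = 19 × 29 × 3 = 1653. M₁ = 87, y₁ ≡ 7 mod 19. M₂ = 57, y₂ ≡ 28 mod 29. M₃ = 551, y₃ ≡ 2 mod 3. m = 14×87×7 + 11×57×28 + 0×551×2 ≡ 1287 mod 1653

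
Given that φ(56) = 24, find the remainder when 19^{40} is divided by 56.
By Euler: 19^{24} ≡ 1 mod 56 since gcd(19, 56) = 1. 40 = 1×24 + 16. So 19^{40} ≡ 19^{16} ≡ 9 mod 56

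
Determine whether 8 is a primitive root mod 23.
8^{11} ≡ 1 mod 23 and 11 < 22, so ord_23(8) = 11 ≠ 22 and 8 is not a primitive root.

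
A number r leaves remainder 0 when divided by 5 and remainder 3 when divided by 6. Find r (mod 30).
M = 5 × 6 = 30. M₁ = 6, y₁ ≡ 1 (mod 5). M₂ = 5, y₂ ≡ 5 (mod 6). r = 0×6×1 + 3×5×5 ≡ 15 (mod 30)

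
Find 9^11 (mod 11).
Using Fermat: 9^{10} ≡ 1 (mod 11). 11 ≡ 1 (mod 10). So 9^{11} ≡ 9^{1} ≡ 9 (mod 11)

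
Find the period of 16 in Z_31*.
Powers of 16 mod 31: 16^1≡16, 16^2≡8, 16^3≡4, 16^4≡2, 16^5≡1. ord_31(16) = 5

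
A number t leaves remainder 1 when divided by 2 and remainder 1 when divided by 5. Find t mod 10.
M = 2 × 5 = 10. M₁ = 5, y₁ ≡ 1 mod 2. M₂ = 2, y₂ ≡ 3 mod 5. t = 1×5×1 + 1×2×3 ≡ 1 mod 10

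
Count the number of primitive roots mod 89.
Number of primitive roots mod 89 = φ(p-1) = φ(88) = 40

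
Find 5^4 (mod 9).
5^{4} = 625 ≡ 4 (mod 9)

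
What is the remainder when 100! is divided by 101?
By Wilson's theorem, (100)! ≡ -1 ≡ 100 (mod 101)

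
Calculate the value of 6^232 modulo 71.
Using Fermat: 6^{70} ≡ 1 mod 71. 232 ≡ 22 mod 70. So 6^{232} ≡ 6^{22} ≡ 58 mod 71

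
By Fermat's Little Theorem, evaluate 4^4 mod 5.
By Fermat's Little Theorem, 4^{4} ≡ 1 mod 5 since 5 is prime and gcd(4, 5) = 1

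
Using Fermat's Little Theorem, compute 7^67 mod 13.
By Fermat: 7^{12} ≡ 1 (mod 13). 67 = 5×12 + 7. So 7^{67} ≡ 7^{7} ≡ 6 (mod 13)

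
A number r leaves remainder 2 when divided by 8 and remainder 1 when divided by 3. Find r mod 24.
M = 8 × 3 = 24. M₁ = 3, y₁ ≡ 3 mod 8. M₂ = 8, y₂ ≡ 2 mod 3. r = 2×3×3 + 1×8×2 ≡ 10 mod 24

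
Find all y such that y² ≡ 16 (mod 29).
The square roots of 16 mod 29 are 25 and 4. Verify: 25² = 625 ≡ 16 (mod 29)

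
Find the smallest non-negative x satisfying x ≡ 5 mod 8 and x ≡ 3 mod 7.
M = 8 × 7 = 56. M₁ = 7, y₁ ≡ 7 mod 8. M₂ = 8, y₂ ≡ 1 mod 7. x = 5×7×7 + 3×8×1 ≡ 45 mod 56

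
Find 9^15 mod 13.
Using Fermat: 9^{12} ≡ 1 mod 13. 15 ≡ 3 mod 12. So 9^{15} ≡ 9^{3} ≡ 1 mod 13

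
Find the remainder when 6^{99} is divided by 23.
By Fermat: 6^{22} ≡ 1 mod 23. 99 = 4×22 + 11. So 6^{99} ≡ 6^{11} ≡ 1 mod 23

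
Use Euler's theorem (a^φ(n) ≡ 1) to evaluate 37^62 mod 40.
By Euler: 37^{16} ≡ 1 (mod 40) since gcd(37, 40) = 1. 62 = 3×16 + 14. So 37^{62} ≡ 37^{14} ≡ 9 (mod 40)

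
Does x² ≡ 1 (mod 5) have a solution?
By Euler's criterion: 1^{2} ≡ 1 (mod 5). Since this equals 1, 1 is a QR.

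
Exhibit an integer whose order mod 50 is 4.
7 has order 4 mod 50 since 7^{4} ≡ 1 (mod 50) and no smaller power works.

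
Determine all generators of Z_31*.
There are φ(30) = 8 primitive roots mod 31: {3, 11, 12, 13, 17, 21, 22, 24}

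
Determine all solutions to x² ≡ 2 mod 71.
The square roots of 2 mod 71 are 12 and 59. Verify: 12² = 144 ≡ 2 mod 71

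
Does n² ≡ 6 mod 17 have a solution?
By Euler's criterion: 6^{8} ≡ 16 mod 17. Since this equals -1 (≡ 16), 6 is not a QR.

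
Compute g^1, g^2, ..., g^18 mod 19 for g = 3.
3^1, 3^2, ..., 3^{18} mod 19: [3, 9, 8, 5, 15, 7, 2, 6, 18, 16, 10, 11, 14, 4, 12, 17, 13, 1]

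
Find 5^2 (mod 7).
5^{2} = 25 ≡ 4 (mod 7)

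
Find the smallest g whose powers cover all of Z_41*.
g = 6. Powers: [6, 36, 11, 25, 27, 39, 29, 10, ...] generates all 40 non-zero residues.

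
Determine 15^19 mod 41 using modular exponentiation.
By repeated squaring mod 41: 15^{1}≡15, 15^{2}≡20, 15^{4}≡31, 15^{8}≡18, 15^{16}≡37. Then 15^{19} = 15^{16+2+1} ≡ 37 × 20 × 15 ≡ 30 mod 41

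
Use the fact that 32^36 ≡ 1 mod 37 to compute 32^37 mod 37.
By Fermat: 32^{36} ≡ 1 mod 37. So 32^{37} = 32^{36} · 32^{1} ≡ 32^{1} ≡ 32 mod 37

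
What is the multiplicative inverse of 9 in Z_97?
Since 97 is prime, by Fermat 9^(-1) ≡ 9^{95} ≡ 54 (mod 97). Verify: 9 × 54 = 486 ≡ 1 (mod 97)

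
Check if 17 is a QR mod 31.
By Euler's criterion: 17^{15} ≡ 30 (mod 31). Since this equals -1 (≡ 30), 17 is not a QR.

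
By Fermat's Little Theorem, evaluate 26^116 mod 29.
By Fermat: 26^{28} ≡ 1 (mod 29). 116 = 4×28 + 4. So 26^{116} ≡ 26^{4} ≡ 23 (mod 29)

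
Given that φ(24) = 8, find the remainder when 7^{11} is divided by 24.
By Euler: 7^{8} ≡ 1 (mod 24) since gcd(7, 24) = 1. 11 = 1×8 + 3. So 7^{11} ≡ 7^{3} ≡ 7 (mod 24)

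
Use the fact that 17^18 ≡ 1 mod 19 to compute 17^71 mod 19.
By Fermat: 17^{18} ≡ 1 mod 19. 71 = 3×18 + 17. So 17^{71} ≡ 17^{17} ≡ 9 mod 19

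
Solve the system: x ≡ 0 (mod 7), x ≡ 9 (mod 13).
M = 7 × 13 = 91. M₁ = 13, y₁ ≡ 6 (mod 7). M₂ = 7, y₂ ≡ 2 (mod 13). x = 0×13×6 + 9×7×2 ≡ 35 (mod 91)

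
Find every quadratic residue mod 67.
QRs mod 67: {1, 4, 6, 9, 10, 14, 15, 16, 17, 19, 21, 22, 23, 24, 25, 26, 29, 33, 35, 36, 37, 39, 40, 47, 49, 54, 55, 56, 59, 60, 62, 64, 65}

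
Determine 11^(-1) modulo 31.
Since 31 is prime, by Fermat 11^(-1) ≡ 11^{29} ≡ 17 mod 31. Verify: 11 × 17 = 187 ≡ 1 mod 31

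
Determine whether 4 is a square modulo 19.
By Euler's criterion: 4^{9} ≡ 1 (mod 19). Since this equals 1, 4 is a QR.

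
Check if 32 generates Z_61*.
32^{12} ≡ 1 mod 61 and 12 < 60, so ord_61(32) = 12 ≠ 60 and 32 is not a primitive root.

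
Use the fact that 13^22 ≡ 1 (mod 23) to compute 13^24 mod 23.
By Fermat: 13^{22} ≡ 1 (mod 23). So 13^{24} = 13^{22} · 13^{2} ≡ 13^{2} ≡ 8 (mod 23)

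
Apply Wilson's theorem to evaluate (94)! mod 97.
(96)! = (94)! × (95) × (96) ≡ -1 mod 97. So (94)! ≡ -1 × [(96)(95)]^(-1) ≡ 48 mod 97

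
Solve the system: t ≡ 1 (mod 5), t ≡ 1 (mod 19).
M = 5 × 19 = 95. M₁ = 19, y₁ ≡ 4 (mod 5). M₂ = 5, y₂ ≡ 4 (mod 19). t = 1×19×4 + 1×5×4 ≡ 1 (mod 95)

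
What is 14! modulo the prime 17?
(16)! = (14)! × (15) × (16) ≡ -1 mod 17. So (14)! ≡ -1 × [(16)(15)]^(-1) ≡ 8 mod 17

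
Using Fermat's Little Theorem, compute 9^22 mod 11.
By Fermat: 9^{10} ≡ 1 mod 11. 22 = 2×10 + 2. So 9^{22} ≡ 9^{2} ≡ 4 mod 11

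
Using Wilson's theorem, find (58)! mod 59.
By Wilson's theorem, (58)! ≡ -1 ≡ 58 (mod 59)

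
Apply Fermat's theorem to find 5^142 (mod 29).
By Fermat: 5^{28} ≡ 1 (mod 29). 142 ≡ 2 (mod 28). So 5^{142} ≡ 5^{2} ≡ 25 (mod 29)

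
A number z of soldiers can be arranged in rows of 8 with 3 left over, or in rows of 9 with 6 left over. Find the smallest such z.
M = 8 × 9 = 72. M₁ = 9, y₁ ≡ 1 (mod 8). M₂ = 8, y₂ ≡ 8 (mod 9). z = 3×9×1 + 6×8×8 ≡ 51 (mod 72)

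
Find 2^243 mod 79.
Using Fermat: 2^{78} ≡ 1 mod 79. 243 ≡ 9 mod 78. So 2^{243} ≡ 2^{9} ≡ 38 mod 79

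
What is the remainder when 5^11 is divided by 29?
By repeated squaring mod 29: 5^{1}≡5, 5^{2}≡25, 5^{4}≡16, 5^{8}≡24. Then 5^{11} = 5^{8+2+1} ≡ 24 × 25 × 5 ≡ 13 mod 29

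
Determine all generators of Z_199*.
There are φ(198) = 60 primitive roots mod 199: {3, 6, 15, 22, 30, 34, 38, 39, 41, 44, 48, 54, 68, 69, 71, 73, 75, 77, 84, 87, 95, 97, 99, 105, 108, 110, 113, 118, 119, 120, 127, 129, 133, 134, 142, 143, 146, 148, 149, 150, 152, 153, 154, 163, 164, 166, 167, 168, 170, 173, 176, 179, 183, 185, 186, 189, 190, 192, 195, 197}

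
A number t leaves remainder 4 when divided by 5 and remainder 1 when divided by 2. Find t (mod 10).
M = 5 × 2 = 10. M₁ = 2, y₁ ≡ 3 (mod 5). M₂ = 5, y₂ ≡ 1 (mod 2). t = 4×2×3 + 1×5×1 ≡ 9 (mod 10)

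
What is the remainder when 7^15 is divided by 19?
By repeated squaring (mod 19): 7^{1}≡7, 7^{2}≡11, 7^{4}≡7, 7^{8}≡11. Then 7^{15} = 7^{8+4+2+1} ≡ 11 × 7 × 11 × 7 ≡ 1 (mod 19)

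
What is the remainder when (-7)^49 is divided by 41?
Using Fermat: (-7)^{40} ≡ 1 mod 41. 49 ≡ 9 mod 40. So (-7)^{49} ≡ (-7)^{9} ≡ 28 mod 41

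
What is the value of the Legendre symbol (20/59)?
(20/59) = 20^{29} mod 59 = 1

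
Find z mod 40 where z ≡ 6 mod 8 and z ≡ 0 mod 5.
M = 8 × 5 = 40. M₁ = 5, y₁ ≡ 5 mod 8. M₂ = 8, y₂ ≡ 2 mod 5. z = 6×5×5 + 0×8×2 ≡ 30 mod 40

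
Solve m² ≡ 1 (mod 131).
The square roots of 1 mod 131 are 1 and 130. Verify: 1² = 1 ≡ 1 (mod 131)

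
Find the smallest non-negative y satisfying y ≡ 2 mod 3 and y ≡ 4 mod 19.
M = 3 × 19 = 57. M₁ = 19, y₁ ≡ 1 mod 3. M₂ = 3, y₂ ≡ 13 mod 19. y = 2×19×1 + 4×3×13 ≡ 23 mod 57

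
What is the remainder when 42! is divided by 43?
By Wilson's theorem, (42)! ≡ -1 ≡ 42 (mod 43)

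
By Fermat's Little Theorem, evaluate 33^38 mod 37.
By Fermat: 33^{36} ≡ 1 (mod 37). So 33^{38} = 33^{36} · 33^{2} ≡ 33^{2} ≡ 16 (mod 37)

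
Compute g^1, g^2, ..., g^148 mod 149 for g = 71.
71^1, 71^2, ..., 71^{148} mod 149: [71, 124, 13, 29, 122, 20, 79, 96, 111, 133, 56, 102, 90, 132, 134, 127, 77, 103, 12, 107, 147, 7, 50, 123, 91, 54, 109, 140, 106, 76, 32, 37, 94, 118, 34, 30, 44, 144, 92, 125, 84, 4, 135, 49, 52, 116, 41, 80, 18, 86, 146, 85, 75, 110, 62, 81, 89, 61, 10, 114, 48, 130, 141, 28, 51, 45, 66, 67, 138, 113, 126, 6, 128, 148, 78, 25, 136, 120, 27, 129, 70, 53, 38, 16, 93, 47, 59, 17, 15, 22, 72, 46, 137, 42, 2, 142, 99, 26, 58, 95, 40, 9, 43, 73, 117, 112, 55, 31, 115, 119, 105, 5, 57, 24, 65, 145, 14, 100, 97, 33, 108, 69, 131, 63, 3, 64, 74, 39, 87, 68, 60, 88, 139, 35, 101, 19, 8, 121, 98, 104, 83, 82, 11, 36, 23, 143, 21, 1]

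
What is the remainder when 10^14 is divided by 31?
By repeated squaring (mod 31): 10^{1}≡10, 10^{2}≡7, 10^{4}≡18, 10^{8}≡14. Then 10^{14} = 10^{8+4+2} ≡ 14 × 18 × 7 ≡ 28 (mod 31)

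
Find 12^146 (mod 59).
Using Fermat: 12^{58} ≡ 1 (mod 59). 146 ≡ 30 (mod 58). So 12^{146} ≡ 12^{30} ≡ 12 (mod 59)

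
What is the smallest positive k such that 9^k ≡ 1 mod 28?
Powers of 9 mod 28: 9^1≡9, 9^2≡25, 9^3≡1. Order = 3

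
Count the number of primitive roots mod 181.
There are φ(181-1) = φ(180) = 48 primitive roots modulo 181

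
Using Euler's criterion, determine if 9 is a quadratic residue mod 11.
By Euler's criterion: 9^{5} ≡ 1 mod 11. Since this equals 1, 9 is a QR.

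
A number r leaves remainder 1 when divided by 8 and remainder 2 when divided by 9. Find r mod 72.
M = 8 × 9 = 72. M₁ = 9, y₁ ≡ 1 mod 8. M₂ = 8, y₂ ≡ 8 mod 9. r = 1×9×1 + 2×8×8 ≡ 65 mod 72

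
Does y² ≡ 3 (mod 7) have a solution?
By Euler's criterion: 3^{3} ≡ 6 (mod 7). Since this equals -1 (≡ 6), 3 is not a QR.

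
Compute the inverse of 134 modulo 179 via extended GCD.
Extended GCD: 134(-4) + 179(3) = 1. So 134^(-1) ≡ -4 ≡ 175 mod 179. Verify: 134 × 175 = 23450 ≡ 1 mod 179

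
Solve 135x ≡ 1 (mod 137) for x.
Since 137 is prime, by Fermat 135^(-1) ≡ 135^{135} ≡ 68 (mod 137). Verify: 135 × 68 = 9180 ≡ 1 (mod 137)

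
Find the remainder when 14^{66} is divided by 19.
By Fermat: 14^{18} ≡ 1 mod 19. 66 = 3×18 + 12. So 14^{66} ≡ 14^{12} ≡ 11 mod 19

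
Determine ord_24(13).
Powers of 13 mod 24: 13^1≡13, 13^2≡1. So the order of 13 is 2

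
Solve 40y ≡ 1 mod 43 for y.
Since 43 is prime, by Fermat 40^(-1) ≡ 40^{41} ≡ 14 mod 43. Verify: 40 × 14 = 560 ≡ 1 mod 43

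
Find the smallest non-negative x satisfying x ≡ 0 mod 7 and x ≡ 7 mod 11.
M = 7 × 11 = 77. M₁ = 11, y₁ ≡ 2 mod 7. M₂ = 7, y₂ ≡ 8 mod 11. x = 0×11×2 + 7×7×8 ≡ 7 mod 77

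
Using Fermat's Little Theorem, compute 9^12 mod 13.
By Fermat's Little Theorem, 9^{12} ≡ 1 (mod 13) since 13 is prime and gcd(9, 13) = 1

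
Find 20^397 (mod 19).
Using Fermat: 20^{18} ≡ 1 (mod 19). 397 ≡ 1 (mod 18). So 20^{397} ≡ 20^{1} ≡ 1 (mod 19)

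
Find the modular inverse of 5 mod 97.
Since 97 is prime, by Fermat 5^(-1) ≡ 5^{95} ≡ 39 mod 97. Verify: 5 × 39 = 195 ≡ 1 mod 97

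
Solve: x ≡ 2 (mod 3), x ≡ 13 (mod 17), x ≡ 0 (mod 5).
M = 3 × 17 × 5 = 255. M₁ = 85, y₁ ≡ 1 (mod 3). M₂ = 15, y₂ ≡ 8 (mod 17). M₃ = 51, y₃ ≡ 1 (mod 5). x = 2×85×1 + 13×15×8 + 0×51×1 ≡ 200 (mod 255)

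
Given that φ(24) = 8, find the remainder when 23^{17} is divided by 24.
By Euler: 23^{8} ≡ 1 (mod 24) since gcd(23, 24) = 1. 17 = 2×8 + 1. So 23^{17} ≡ 23^{1} ≡ 23 (mod 24)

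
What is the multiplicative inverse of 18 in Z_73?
Since 73 is prime, by Fermat 18^(-1) ≡ 18^{71} ≡ 69 mod 73. Verify: 18 × 69 = 1242 ≡ 1 mod 73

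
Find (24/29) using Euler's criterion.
(24/29) = 24^{14} mod 29 = 1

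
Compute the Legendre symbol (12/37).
(12/37) = 12^{18} mod 37 = 1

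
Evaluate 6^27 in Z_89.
By repeated squaring mod 89: 6^{1}≡6, 6^{2}≡36, 6^{4}≡50, 6^{8}≡8, 6^{16}≡64. Then 6^{27} = 6^{16+8+2+1} ≡ 64 × 8 × 36 × 6 ≡ 54 mod 89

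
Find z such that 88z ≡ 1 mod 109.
Since 109 is prime, by Fermat 88^(-1) ≡ 88^{107} ≡ 83 mod 109. Verify: 88 × 83 = 7304 ≡ 1 mod 109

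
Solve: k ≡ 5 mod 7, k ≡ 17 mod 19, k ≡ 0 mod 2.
M = 7 × 19 × 2 = 266. M₁ = 38, y₁ ≡ 5 mod 7. M₂ = 14, y₂ ≡ 15 mod 19. M₃ = 133, y₃ ≡ 1 mod 2. k = 5×38×5 + 17×14×15 + 0×133×1 ≡ 264 mod 266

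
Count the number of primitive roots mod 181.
There are φ(181-1) = φ(180) = 48 primitive roots modulo 181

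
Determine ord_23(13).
Powers of 13 mod 23: 13^1≡13, 13^2≡8, 13^3≡12, 13^4≡18, 13^5≡4, 13^6≡6, 13^7≡9, 13^8≡2, 13^9≡3, 13^10≡16, 13^11≡1. Order = 11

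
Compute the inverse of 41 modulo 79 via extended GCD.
Extended GCD: 41(27) + 79(-14) = 1. So 41^(-1) ≡ 27 mod 79. Verify: 41 × 27 = 1107 ≡ 1 mod 79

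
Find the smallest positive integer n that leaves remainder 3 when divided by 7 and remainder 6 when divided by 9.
M = 7 × 9 = 63. M₁ = 9, y₁ ≡ 4 (mod 7). M₂ = 7, y₂ ≡ 4 (mod 9). n = 3×9×4 + 6×7×4 ≡ 24 (mod 63)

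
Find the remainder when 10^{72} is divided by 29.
By Fermat: 10^{28} ≡ 1 (mod 29). 72 = 2×28 + 16. So 10^{72} ≡ 10^{16} ≡ 16 (mod 29)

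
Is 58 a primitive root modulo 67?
58^{22} ≡ 1 mod 67 and 22 < 66, so ord_67(58) = 22 ≠ 66 and 58 is not a primitive root.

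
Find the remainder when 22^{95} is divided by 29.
By Fermat: 22^{28} ≡ 1 (mod 29). 95 = 3×28 + 11. So 22^{95} ≡ 22^{11} ≡ 6 (mod 29)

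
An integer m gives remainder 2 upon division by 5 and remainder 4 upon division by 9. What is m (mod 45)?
M = 5 × 9 = 45. M₁ = 9, y₁ ≡ 4 (mod 5). M₂ = 5, y₂ ≡ 2 (mod 9). m = 2×9×4 + 4×5×2 ≡ 22 (mod 45)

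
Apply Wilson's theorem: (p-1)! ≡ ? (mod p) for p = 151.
By Wilson's theorem, (150)! ≡ -1 ≡ 150 (mod 151)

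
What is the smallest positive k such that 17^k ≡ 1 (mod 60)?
Powers of 17 mod 60: 17^1≡17, 17^2≡49, 17^3≡53, 17^4≡1. So the order of 17 is 4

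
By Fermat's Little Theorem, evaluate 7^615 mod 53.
By Fermat: 7^{52} ≡ 1 (mod 53). 615 ≡ 43 (mod 52). So 7^{615} ≡ 7^{43} ≡ 37 (mod 53)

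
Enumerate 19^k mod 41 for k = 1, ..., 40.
19^1, 19^2, ..., 19^{40} mod 41: [19, 33, 12, 23, 27, 21, 30, 37, 6, 32, 34, 31, 15, 39, 3, 16, 17, 36, 28, 40, 22, 8, 29, 18, 14, 20, 11, 4, 35, 9, 7, 10, 26, 2, 38, 25, 24, 5, 13, 1]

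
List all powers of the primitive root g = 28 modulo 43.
28^1, 28^2, ..., 28^{42} mod 43: [28, 10, 22, 14, 5, 11, 7, 24, 27, 25, 12, 35, 34, 6, 39, 17, 3, 41, 30, 23, 42, 15, 33, 21, 29, 38, 32, 36, 19, 16, 18, 31, 8, 9, 37, 4, 26, 40, 2, 13, 20, 1]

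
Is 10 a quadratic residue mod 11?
By Euler's criterion: 10^{5} ≡ 10 mod 11. Since this equals -1 (≡ 10), 10 is not a QR.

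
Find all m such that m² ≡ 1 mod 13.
The square roots of 1 mod 13 are 1 and 12. Verify: 1² = 1 ≡ 1 mod 13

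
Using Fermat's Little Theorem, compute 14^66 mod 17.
By Fermat: 14^{16} ≡ 1 mod 17. 66 = 4×16 + 2. So 14^{66} ≡ 14^{2} ≡ 9 mod 17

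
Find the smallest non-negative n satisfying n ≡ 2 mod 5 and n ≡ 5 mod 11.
M = 5 × 11 = 55. M₁ = 11, y₁ ≡ 1 mod 5. M₂ = 5, y₂ ≡ 9 mod 11. n = 2×11×1 + 5×5×9 ≡ 27 mod 55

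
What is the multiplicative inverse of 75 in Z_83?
Since 83 is prime, by Fermat 75^(-1) ≡ 75^{81} ≡ 31 (mod 83). Verify: 75 × 31 = 2325 ≡ 1 (mod 83)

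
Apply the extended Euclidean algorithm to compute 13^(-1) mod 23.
Extended GCD: 13(-7) + 23(4) = 1. So 13^(-1) ≡ -7 ≡ 16 mod 23. Verify: 13 × 16 = 208 ≡ 1 mod 23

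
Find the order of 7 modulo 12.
Powers of 7 mod 12: 7^1≡7, 7^2≡1. Order = 2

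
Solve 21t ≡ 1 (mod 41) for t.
Since 41 is prime, by Fermat 21^(-1) ≡ 21^{39} ≡ 2 (mod 41). Verify: 21 × 2 = 42 ≡ 1 (mod 41)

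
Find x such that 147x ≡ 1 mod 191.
Since 191 is prime, by Fermat 147^(-1) ≡ 147^{189} ≡ 13 mod 191. Verify: 147 × 13 = 1911 ≡ 1 mod 191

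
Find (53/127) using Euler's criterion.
(53/127) = 53^{63} mod 127 = -1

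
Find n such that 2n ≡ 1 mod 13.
Since 13 is prime, by Fermat 2^(-1) ≡ 2^{11} ≡ 7 mod 13. Verify: 2 × 7 = 14 ≡ 1 mod 13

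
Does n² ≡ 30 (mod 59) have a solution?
By Euler's criterion: 30^{29} ≡ 58 (mod 59). Since this equals -1 (≡ 58), 30 is not a QR.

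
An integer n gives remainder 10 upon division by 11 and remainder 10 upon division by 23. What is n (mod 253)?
M = 11 × 23 = 253. M₁ = 23, y₁ ≡ 1 (mod 11). M₂ = 11, y₂ ≡ 21 (mod 23). n = 10×23×1 + 10×11×21 ≡ 10 (mod 253)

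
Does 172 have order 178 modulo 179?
172^{89} ≡ 1 mod 179 and 89 < 178, so ord_179(172) = 89 ≠ 178 and 172 is not a primitive root.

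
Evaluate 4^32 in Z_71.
By repeated squaring (mod 71): 4^{1}≡4, 4^{2}≡16, 4^{4}≡43, 4^{8}≡3, 4^{16}≡9, 4^{32}≡10. So 4^{32} ≡ 10 (mod 71)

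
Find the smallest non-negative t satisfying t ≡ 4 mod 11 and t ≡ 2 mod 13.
M = 11 × 13 = 143. M₁ = 13, y₁ ≡ 6 mod 11. M₂ = 11, y₂ ≡ 6 mod 13. t = 4×13×6 + 2×11×6 ≡ 15 mod 143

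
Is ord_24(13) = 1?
Powers of 13 mod 24: 13^1≡13, 13^2≡1. 13^1≡13≢1, so ord ≠ 1. No, the actual order is 2.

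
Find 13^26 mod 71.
By repeated squaring mod 71: 13^{1}≡13, 13^{2}≡27, 13^{4}≡19, 13^{8}≡6, 13^{16}≡36. Then 13^{26} = 13^{16+8+2} ≡ 36 × 6 × 27 ≡ 10 mod 71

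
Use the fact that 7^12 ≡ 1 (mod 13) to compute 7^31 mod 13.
By Fermat: 7^{12} ≡ 1 (mod 13). 31 = 2×12 + 7. So 7^{31} ≡ 7^{7} ≡ 6 (mod 13)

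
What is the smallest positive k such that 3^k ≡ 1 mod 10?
Powers of 3 mod 10: 3^1≡3, 3^2≡9, 3^3≡7, 3^4≡1. ord_10(3) = 4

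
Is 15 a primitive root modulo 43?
15^{21} ≡ 1 mod 43 and 21 < 42, so ord_43(15) = 21 ≠ 42 and 15 is not a primitive root.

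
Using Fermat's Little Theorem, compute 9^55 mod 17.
By Fermat: 9^{16} ≡ 1 mod 17. 55 = 3×16 + 7. So 9^{55} ≡ 9^{7} ≡ 2 mod 17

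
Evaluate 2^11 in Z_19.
By repeated squaring mod 19: 2^{1}≡2, 2^{2}≡4, 2^{4}≡16, 2^{8}≡9. Then 2^{11} = 2^{8+2+1} ≡ 9 × 4 × 2 ≡ 15 mod 19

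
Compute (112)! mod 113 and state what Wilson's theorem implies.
(112)! mod 113 = 112. Since this equals -1 (mod 113), Wilson confirms 113 is prime.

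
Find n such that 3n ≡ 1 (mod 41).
Since 41 is prime, by Fermat 3^(-1) ≡ 3^{39} ≡ 14 (mod 41). Verify: 3 × 14 = 42 ≡ 1 (mod 41)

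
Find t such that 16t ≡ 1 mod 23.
Since 23 is prime, by Fermat 16^(-1) ≡ 16^{21} ≡ 13 mod 23. Verify: 16 × 13 = 208 ≡ 1 mod 23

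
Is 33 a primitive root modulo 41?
33^{20} ≡ 1 (mod 41) and 20 < 40, so ord_41(33) = 20 ≠ 40 and 33 is not a primitive root.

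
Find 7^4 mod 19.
7^{4} = 2401 ≡ 7 mod 19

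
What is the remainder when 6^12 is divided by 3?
By repeated squaring mod 3: 6^{1}≡0, 6^{2}≡0, 6^{4}≡0, 6^{8}≡0. Then 6^{12} = 6^{8+4} ≡ 0 × 0 ≡ 0 mod 3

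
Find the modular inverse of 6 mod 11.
Since 11 is prime, by Fermat 6^(-1) ≡ 6^{9} ≡ 2 mod 11. Verify: 6 × 2 = 12 ≡ 1 mod 11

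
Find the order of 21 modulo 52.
Powers of 21 mod 52: 21^1≡21, 21^2≡25, 21^3≡5, 21^4≡1. ord_52(21) = 4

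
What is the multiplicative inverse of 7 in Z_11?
Since 11 is prime, by Fermat 7^(-1) ≡ 7^{9} ≡ 8 (mod 11). Verify: 7 × 8 = 56 ≡ 1 (mod 11)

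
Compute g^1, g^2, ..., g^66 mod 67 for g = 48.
48^1, 48^2, ..., 48^{66} mod 67: [48, 26, 42, 6, 20, 22, 51, 36, 53, 65, 38, 15, 50, 55, 27, 23, 32, 62, 28, 4, 58, 37, 34, 24, 13, 21, 3, 10, 11, 59, 18, 60, 66, 19, 41, 25, 61, 47, 45, 16, 31, 14, 2, 29, 52, 17, 12, 40, 44, 35, 5, 39, 63, 9, 30, 33, 43, 54, 46, 64, 57, 56, 8, 49, 7, 1]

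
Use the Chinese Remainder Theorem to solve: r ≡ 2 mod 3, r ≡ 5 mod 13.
M = 3 × 13 = 39. M₁ = 13, y₁ ≡ 1 mod 3. M₂ = 3, y₂ ≡ 9 mod 13. r = 2×13×1 + 5×3×9 ≡ 5 mod 39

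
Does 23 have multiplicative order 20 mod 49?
Powers of 23 mod 49: 23^1≡23, 23^2≡39, 23^3≡15, 23^4≡2, 23^5≡46, 23^6≡29, 23^7≡30, 23^8≡4, 23^9≡43, 23^10≡9, 23^11≡11, 23^12≡8, 23^13≡37, 23^14≡18, 23^15≡22, 23^16≡16, 23^17≡25, 23^18≡36, 23^19≡44, 23^20≡32, 23^21≡1. 23^20≡32≢1, so ord ≠ 20. No, the actual order is 21.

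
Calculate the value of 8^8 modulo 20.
By repeated squaring (mod 20): 8^{1}≡8, 8^{2}≡4, 8^{4}≡16, 8^{8}≡16. So 8^{8} ≡ 16 (mod 20)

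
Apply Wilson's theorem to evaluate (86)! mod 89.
(88)! = (86)! × (87) × (88) ≡ -1 mod 89. So (86)! ≡ -1 × [(88)(87)]^(-1) ≡ 44 mod 89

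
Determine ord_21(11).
Powers of 11 mod 21: 11^1≡11, 11^2≡16, 11^3≡8, 11^4≡4, 11^5≡2, 11^6≡1. So the order of 11 is 6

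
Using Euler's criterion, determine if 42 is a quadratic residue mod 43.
By Euler's criterion: 42^{21} ≡ 42 (mod 43). Since this equals -1 (≡ 42), 42 is not a QR.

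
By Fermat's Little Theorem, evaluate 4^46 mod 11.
By Fermat: 4^{10} ≡ 1 mod 11. 46 = 4×10 + 6. So 4^{46} ≡ 4^{6} ≡ 4 mod 11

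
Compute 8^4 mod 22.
8^{4} = 4096 ≡ 4 mod 22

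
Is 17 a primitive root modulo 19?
17^{9} ≡ 1 (mod 19) and 9 < 18, so ord_19(17) = 9 ≠ 18 and 17 is not a primitive root.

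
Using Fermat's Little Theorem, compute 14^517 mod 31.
By Fermat: 14^{30} ≡ 1 mod 31. 517 ≡ 7 mod 30. So 14^{517} ≡ 14^{7} ≡ 19 mod 31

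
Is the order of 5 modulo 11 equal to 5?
Powers of 5 mod 11: 5^1≡5, 5^2≡3, 5^3≡4, 5^4≡9, 5^5≡1. First k with 5^k≡1 is k=5. Yes, ord_11(5) = 5.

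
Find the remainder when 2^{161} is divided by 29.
By Fermat: 2^{28} ≡ 1 mod 29. 161 = 5×28 + 21. So 2^{161} ≡ 2^{21} ≡ 17 mod 29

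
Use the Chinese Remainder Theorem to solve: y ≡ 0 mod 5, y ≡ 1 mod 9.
M = 5 × 9 = 45. M₁ = 9, y₁ ≡ 4 mod 5. M₂ = 5, y₂ ≡ 2 mod 9. y = 0×9×4 + 1×5×2 ≡ 10 mod 45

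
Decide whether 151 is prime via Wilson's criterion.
(150)! mod 151 = 150. Since 150 ≡ -1 mod 151, 151 is prime.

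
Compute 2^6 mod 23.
By repeated squaring mod 23: 2^{1}≡2, 2^{2}≡4, 2^{4}≡16. Then 2^{6} = 2^{4+2} ≡ 16 × 4 ≡ 18 mod 23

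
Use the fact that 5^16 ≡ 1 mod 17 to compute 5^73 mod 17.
By Fermat: 5^{16} ≡ 1 mod 17. 73 = 4×16 + 9. So 5^{73} ≡ 5^{9} ≡ 12 mod 17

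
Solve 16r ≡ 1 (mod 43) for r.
Since 43 is prime, by Fermat 16^(-1) ≡ 16^{41} ≡ 35 (mod 43). Verify: 16 × 35 = 560 ≡ 1 (mod 43)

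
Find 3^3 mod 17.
3^{3} = 27 ≡ 10 mod 17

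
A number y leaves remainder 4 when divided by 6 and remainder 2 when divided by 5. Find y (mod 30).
M = 6 × 5 = 30. M₁ = 5, y₁ ≡ 5 (mod 6). M₂ = 6, y₂ ≡ 1 (mod 5). y = 4×5×5 + 2×6×1 ≡ 22 (mod 30)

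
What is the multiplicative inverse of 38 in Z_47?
Since 47 is prime, by Fermat 38^(-1) ≡ 38^{45} ≡ 26 (mod 47). Verify: 38 × 26 = 988 ≡ 1 (mod 47)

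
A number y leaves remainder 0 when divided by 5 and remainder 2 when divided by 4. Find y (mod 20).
M = 5 × 4 = 20. M₁ = 4, y₁ ≡ 4 (mod 5). M₂ = 5, y₂ ≡ 1 (mod 4). y = 0×4×4 + 2×5×1 ≡ 10 (mod 20)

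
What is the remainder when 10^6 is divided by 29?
By repeated squaring mod 29: 10^{1}≡10, 10^{2}≡13, 10^{4}≡24. Then 10^{6} = 10^{4+2} ≡ 24 × 13 ≡ 22 mod 29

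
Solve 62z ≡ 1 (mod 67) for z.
Since 67 is prime, by Fermat 62^(-1) ≡ 62^{65} ≡ 40 (mod 67). Verify: 62 × 40 = 2480 ≡ 1 (mod 67)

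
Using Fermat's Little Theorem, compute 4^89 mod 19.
By Fermat: 4^{18} ≡ 1 mod 19. 89 = 4×18 + 17. So 4^{89} ≡ 4^{17} ≡ 5 mod 19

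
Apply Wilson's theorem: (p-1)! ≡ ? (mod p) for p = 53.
By Wilson's theorem, (52)! ≡ -1 ≡ 52 mod 53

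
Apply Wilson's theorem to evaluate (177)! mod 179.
(178)! = (177)! × (178) ≡ -1 (mod 179). So (177)! ≡ -1 × (178)^(-1) ≡ (-1)×(-1) = 1 (mod 179)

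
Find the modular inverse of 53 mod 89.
Since 89 is prime, by Fermat 53^(-1) ≡ 53^{87} ≡ 42 (mod 89). Verify: 53 × 42 = 2226 ≡ 1 (mod 89)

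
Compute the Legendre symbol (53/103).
(53/103) = 53^{51} mod 103 = -1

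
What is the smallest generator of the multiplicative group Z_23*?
g = 5. For each prime q|22: 5^{11}≡22, 5^{2}≡2, none ≡ 1, so ord_23(5) = 22 and 5 is a primitive root.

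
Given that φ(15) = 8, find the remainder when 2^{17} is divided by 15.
By Euler: 2^{8} ≡ 1 (mod 15) since gcd(2, 15) = 1. 17 = 2×8 + 1. So 2^{17} ≡ 2^{1} ≡ 2 (mod 15)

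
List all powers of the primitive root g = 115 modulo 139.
115^1, 115^2, ..., 115^{138} mod 139: [115, 20, 76, 122, 130, 77, 98, 11, 14, 81, 2, 91, 40, 13, 105, 121, 15, 57, 22, 28, 23, 4, 43, 80, 26, 71, 103, 30, 114, 44, 56, 46, 8, 86, 21, 52, 3, 67, 60, 89, 88, 112, 92, 16, 33, 42, 104, 6, 134, 120, 39, 37, 85, 45, 32, 66, 84, 69, 12, 129, 101, 78, 74, 31, 90, 64, 132, 29, 138, 24, 119, 63, 17, 9, 62, 41, 128, 125, 58, 137, 48, 99, 126, 34, 18, 124, 82, 117, 111, 116, 135, 96, 59, 113, 68, 36, 109, 25, 95, 83, 93, 131, 53, 118, 87, 136, 72, 79, 50, 51, 27, 47, 123, 106, 97, 35, 133, 5, 19, 100, 102, 54, 94, 107, 73, 55, 70, 127, 10, 38, 61, 65, 108, 49, 75, 7, 110, 1]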